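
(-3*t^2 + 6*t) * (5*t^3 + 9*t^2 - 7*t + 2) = -15*t^5 + 3*t^4 + 75*t^3 - 48*t^2 + 12*t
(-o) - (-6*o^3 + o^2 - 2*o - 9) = 6*o^3 - o^2 + o + 9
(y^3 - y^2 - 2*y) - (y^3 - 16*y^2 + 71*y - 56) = 15*y^2 - 73*y + 56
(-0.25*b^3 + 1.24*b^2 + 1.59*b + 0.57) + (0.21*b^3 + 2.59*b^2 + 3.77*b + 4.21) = -0.04*b^3 + 3.83*b^2 + 5.36*b + 4.78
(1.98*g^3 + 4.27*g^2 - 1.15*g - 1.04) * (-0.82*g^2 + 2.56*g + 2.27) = -1.6236*g^5 + 1.5674*g^4 + 16.3688*g^3 + 7.6017*g^2 - 5.2729*g - 2.3608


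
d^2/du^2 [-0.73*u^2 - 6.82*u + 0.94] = -1.46000000000000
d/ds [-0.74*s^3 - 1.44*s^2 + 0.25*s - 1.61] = -2.22*s^2 - 2.88*s + 0.25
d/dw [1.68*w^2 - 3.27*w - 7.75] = 3.36*w - 3.27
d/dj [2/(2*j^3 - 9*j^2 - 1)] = 12*j*(3 - j)/(-2*j^3 + 9*j^2 + 1)^2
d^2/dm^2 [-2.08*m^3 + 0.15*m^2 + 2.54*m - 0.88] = 0.3 - 12.48*m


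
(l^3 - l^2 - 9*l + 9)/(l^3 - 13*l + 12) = (l + 3)/(l + 4)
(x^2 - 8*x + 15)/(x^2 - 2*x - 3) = (x - 5)/(x + 1)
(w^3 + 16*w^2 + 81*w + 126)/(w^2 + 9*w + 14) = (w^2 + 9*w + 18)/(w + 2)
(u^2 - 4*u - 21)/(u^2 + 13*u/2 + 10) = 2*(u^2 - 4*u - 21)/(2*u^2 + 13*u + 20)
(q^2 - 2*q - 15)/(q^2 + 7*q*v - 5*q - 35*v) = (q + 3)/(q + 7*v)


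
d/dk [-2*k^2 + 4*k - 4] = 4 - 4*k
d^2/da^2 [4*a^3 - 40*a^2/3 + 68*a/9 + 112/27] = 24*a - 80/3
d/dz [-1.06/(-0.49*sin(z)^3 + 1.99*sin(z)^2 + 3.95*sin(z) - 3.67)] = (-1.5582*sin(z)^2 + 4.2188*sin(z) + 4.187)*cos(z)/(0.49*sin(z)^3 - 1.99*sin(z)^2 - 3.95*sin(z) + 3.67)^2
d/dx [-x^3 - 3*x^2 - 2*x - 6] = -3*x^2 - 6*x - 2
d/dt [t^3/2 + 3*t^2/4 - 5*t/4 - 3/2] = 3*t^2/2 + 3*t/2 - 5/4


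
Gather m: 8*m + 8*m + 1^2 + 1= 16*m + 2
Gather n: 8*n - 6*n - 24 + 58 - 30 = 2*n + 4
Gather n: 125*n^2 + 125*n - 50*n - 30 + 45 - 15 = 125*n^2 + 75*n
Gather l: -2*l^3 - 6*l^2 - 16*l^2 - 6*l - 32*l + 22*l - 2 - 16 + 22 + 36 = -2*l^3 - 22*l^2 - 16*l + 40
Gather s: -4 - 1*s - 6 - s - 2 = -2*s - 12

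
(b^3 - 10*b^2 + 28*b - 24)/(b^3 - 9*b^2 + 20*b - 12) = (b - 2)/(b - 1)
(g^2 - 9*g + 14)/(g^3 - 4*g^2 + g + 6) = (g - 7)/(g^2 - 2*g - 3)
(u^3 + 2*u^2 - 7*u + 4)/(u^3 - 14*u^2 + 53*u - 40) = (u^2 + 3*u - 4)/(u^2 - 13*u + 40)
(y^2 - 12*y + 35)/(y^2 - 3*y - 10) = (y - 7)/(y + 2)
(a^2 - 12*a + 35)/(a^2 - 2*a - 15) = (a - 7)/(a + 3)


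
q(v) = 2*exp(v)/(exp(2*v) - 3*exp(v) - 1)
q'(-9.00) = 0.00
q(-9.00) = 0.00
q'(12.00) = 0.00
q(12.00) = 0.00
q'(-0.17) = -0.36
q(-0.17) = -0.60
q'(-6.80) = -0.00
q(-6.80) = -0.00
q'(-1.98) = -0.14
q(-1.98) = -0.20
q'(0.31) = -0.75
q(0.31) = -0.84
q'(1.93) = -1.00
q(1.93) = 0.53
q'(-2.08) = -0.14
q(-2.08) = -0.18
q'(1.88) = -1.16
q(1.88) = 0.59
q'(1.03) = -20.44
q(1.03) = -3.60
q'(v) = 2*(-2*exp(2*v) + 3*exp(v))*exp(v)/(exp(2*v) - 3*exp(v) - 1)^2 + 2*exp(v)/(exp(2*v) - 3*exp(v) - 1) = -2*(exp(2*v) + 1)*exp(v)/(exp(4*v) - 6*exp(3*v) + 7*exp(2*v) + 6*exp(v) + 1)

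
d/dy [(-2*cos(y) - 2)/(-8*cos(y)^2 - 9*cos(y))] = 2*(8*sin(y) + 9*sin(y)/cos(y)^2 + 16*tan(y))/(8*cos(y) + 9)^2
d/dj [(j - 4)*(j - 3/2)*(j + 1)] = 3*j^2 - 9*j + 1/2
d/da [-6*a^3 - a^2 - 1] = 2*a*(-9*a - 1)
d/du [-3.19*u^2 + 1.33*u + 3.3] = 1.33 - 6.38*u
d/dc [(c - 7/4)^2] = 2*c - 7/2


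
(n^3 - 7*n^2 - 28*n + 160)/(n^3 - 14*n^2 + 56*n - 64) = (n + 5)/(n - 2)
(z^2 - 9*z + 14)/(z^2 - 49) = (z - 2)/(z + 7)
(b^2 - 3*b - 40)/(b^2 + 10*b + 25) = (b - 8)/(b + 5)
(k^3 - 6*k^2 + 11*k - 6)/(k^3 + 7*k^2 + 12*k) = (k^3 - 6*k^2 + 11*k - 6)/(k*(k^2 + 7*k + 12))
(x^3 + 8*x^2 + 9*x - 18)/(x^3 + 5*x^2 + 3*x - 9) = (x + 6)/(x + 3)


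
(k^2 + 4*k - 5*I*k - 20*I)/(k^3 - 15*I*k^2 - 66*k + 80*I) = (k + 4)/(k^2 - 10*I*k - 16)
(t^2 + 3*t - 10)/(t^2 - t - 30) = (t - 2)/(t - 6)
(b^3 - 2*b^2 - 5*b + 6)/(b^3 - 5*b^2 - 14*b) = (b^2 - 4*b + 3)/(b*(b - 7))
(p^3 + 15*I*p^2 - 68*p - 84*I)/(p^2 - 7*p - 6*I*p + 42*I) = (p^3 + 15*I*p^2 - 68*p - 84*I)/(p^2 - 7*p - 6*I*p + 42*I)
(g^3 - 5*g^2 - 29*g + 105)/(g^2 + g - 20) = (g^2 - 10*g + 21)/(g - 4)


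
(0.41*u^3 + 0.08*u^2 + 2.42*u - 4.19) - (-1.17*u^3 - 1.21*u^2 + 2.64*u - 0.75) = 1.58*u^3 + 1.29*u^2 - 0.22*u - 3.44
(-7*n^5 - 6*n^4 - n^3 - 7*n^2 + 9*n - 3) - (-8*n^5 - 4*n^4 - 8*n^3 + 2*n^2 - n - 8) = n^5 - 2*n^4 + 7*n^3 - 9*n^2 + 10*n + 5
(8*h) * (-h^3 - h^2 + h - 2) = -8*h^4 - 8*h^3 + 8*h^2 - 16*h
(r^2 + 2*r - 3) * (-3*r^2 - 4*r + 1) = -3*r^4 - 10*r^3 + 2*r^2 + 14*r - 3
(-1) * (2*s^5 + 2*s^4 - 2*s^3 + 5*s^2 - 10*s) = -2*s^5 - 2*s^4 + 2*s^3 - 5*s^2 + 10*s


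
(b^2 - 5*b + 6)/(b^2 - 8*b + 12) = (b - 3)/(b - 6)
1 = 1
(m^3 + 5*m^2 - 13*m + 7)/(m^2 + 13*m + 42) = (m^2 - 2*m + 1)/(m + 6)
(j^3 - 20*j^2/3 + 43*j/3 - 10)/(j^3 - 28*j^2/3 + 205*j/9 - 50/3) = 3*(j^2 - 5*j + 6)/(3*j^2 - 23*j + 30)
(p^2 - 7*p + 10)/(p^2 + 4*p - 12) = (p - 5)/(p + 6)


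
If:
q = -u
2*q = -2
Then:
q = -1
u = 1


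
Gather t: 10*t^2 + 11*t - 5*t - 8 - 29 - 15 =10*t^2 + 6*t - 52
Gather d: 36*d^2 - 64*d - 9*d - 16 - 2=36*d^2 - 73*d - 18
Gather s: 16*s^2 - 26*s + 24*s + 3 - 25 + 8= 16*s^2 - 2*s - 14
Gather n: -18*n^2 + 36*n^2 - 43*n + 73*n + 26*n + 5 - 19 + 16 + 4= 18*n^2 + 56*n + 6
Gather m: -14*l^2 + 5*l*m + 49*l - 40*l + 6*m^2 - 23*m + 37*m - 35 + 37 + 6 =-14*l^2 + 9*l + 6*m^2 + m*(5*l + 14) + 8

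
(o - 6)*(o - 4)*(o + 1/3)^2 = o^4 - 28*o^3/3 + 157*o^2/9 + 134*o/9 + 8/3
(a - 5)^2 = a^2 - 10*a + 25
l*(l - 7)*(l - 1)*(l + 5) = l^4 - 3*l^3 - 33*l^2 + 35*l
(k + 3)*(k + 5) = k^2 + 8*k + 15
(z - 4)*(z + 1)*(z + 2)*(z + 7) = z^4 + 6*z^3 - 17*z^2 - 78*z - 56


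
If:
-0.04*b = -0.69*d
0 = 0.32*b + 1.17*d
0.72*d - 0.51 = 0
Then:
No Solution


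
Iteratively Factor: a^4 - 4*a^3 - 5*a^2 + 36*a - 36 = (a - 2)*(a^3 - 2*a^2 - 9*a + 18) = (a - 2)^2*(a^2 - 9) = (a - 2)^2*(a + 3)*(a - 3)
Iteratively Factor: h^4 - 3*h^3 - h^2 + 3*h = (h - 3)*(h^3 - h) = (h - 3)*(h + 1)*(h^2 - h) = h*(h - 3)*(h + 1)*(h - 1)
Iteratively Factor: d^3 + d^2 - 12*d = (d)*(d^2 + d - 12) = d*(d - 3)*(d + 4)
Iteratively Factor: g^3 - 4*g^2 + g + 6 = (g - 3)*(g^2 - g - 2) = (g - 3)*(g + 1)*(g - 2)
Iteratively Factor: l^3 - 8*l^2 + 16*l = (l - 4)*(l^2 - 4*l) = l*(l - 4)*(l - 4)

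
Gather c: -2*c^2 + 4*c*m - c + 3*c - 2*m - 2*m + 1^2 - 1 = -2*c^2 + c*(4*m + 2) - 4*m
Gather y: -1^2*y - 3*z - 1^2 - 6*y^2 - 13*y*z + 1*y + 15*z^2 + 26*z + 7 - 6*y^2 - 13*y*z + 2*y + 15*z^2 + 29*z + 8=-12*y^2 + y*(2 - 26*z) + 30*z^2 + 52*z + 14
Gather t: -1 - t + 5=4 - t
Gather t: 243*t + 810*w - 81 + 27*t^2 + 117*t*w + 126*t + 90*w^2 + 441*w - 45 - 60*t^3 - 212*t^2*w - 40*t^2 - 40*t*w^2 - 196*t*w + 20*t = -60*t^3 + t^2*(-212*w - 13) + t*(-40*w^2 - 79*w + 389) + 90*w^2 + 1251*w - 126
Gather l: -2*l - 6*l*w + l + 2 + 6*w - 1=l*(-6*w - 1) + 6*w + 1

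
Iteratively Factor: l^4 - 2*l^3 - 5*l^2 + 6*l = (l)*(l^3 - 2*l^2 - 5*l + 6) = l*(l - 1)*(l^2 - l - 6) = l*(l - 1)*(l + 2)*(l - 3)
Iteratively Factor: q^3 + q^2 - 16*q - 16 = (q + 1)*(q^2 - 16) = (q - 4)*(q + 1)*(q + 4)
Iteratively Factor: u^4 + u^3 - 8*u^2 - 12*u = (u + 2)*(u^3 - u^2 - 6*u) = u*(u + 2)*(u^2 - u - 6) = u*(u + 2)^2*(u - 3)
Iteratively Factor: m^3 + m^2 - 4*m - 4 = (m + 1)*(m^2 - 4) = (m + 1)*(m + 2)*(m - 2)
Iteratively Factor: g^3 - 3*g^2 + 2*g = (g - 2)*(g^2 - g) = (g - 2)*(g - 1)*(g)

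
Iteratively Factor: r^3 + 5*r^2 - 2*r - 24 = (r + 4)*(r^2 + r - 6) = (r + 3)*(r + 4)*(r - 2)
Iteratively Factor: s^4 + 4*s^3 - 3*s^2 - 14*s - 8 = (s + 1)*(s^3 + 3*s^2 - 6*s - 8) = (s + 1)*(s + 4)*(s^2 - s - 2) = (s - 2)*(s + 1)*(s + 4)*(s + 1)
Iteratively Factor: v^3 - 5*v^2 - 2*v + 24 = (v + 2)*(v^2 - 7*v + 12) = (v - 4)*(v + 2)*(v - 3)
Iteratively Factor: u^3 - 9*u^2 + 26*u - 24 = (u - 2)*(u^2 - 7*u + 12) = (u - 3)*(u - 2)*(u - 4)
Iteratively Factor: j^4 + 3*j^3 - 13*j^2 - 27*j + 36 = (j + 4)*(j^3 - j^2 - 9*j + 9) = (j + 3)*(j + 4)*(j^2 - 4*j + 3) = (j - 1)*(j + 3)*(j + 4)*(j - 3)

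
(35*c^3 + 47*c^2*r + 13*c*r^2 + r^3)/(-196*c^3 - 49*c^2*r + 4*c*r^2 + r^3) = (5*c^2 + 6*c*r + r^2)/(-28*c^2 - 3*c*r + r^2)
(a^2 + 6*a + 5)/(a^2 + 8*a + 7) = (a + 5)/(a + 7)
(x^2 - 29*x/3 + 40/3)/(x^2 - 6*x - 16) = (x - 5/3)/(x + 2)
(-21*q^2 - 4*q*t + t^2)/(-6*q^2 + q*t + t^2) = (7*q - t)/(2*q - t)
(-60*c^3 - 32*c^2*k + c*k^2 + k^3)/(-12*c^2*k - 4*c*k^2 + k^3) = (5*c + k)/k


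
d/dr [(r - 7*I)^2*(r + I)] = (r - 7*I)*(3*r - 5*I)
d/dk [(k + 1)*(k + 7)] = 2*k + 8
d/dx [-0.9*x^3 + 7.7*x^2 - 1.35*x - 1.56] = -2.7*x^2 + 15.4*x - 1.35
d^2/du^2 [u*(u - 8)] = 2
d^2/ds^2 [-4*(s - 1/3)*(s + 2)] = -8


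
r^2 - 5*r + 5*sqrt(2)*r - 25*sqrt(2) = (r - 5)*(r + 5*sqrt(2))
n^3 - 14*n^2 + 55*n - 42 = (n - 7)*(n - 6)*(n - 1)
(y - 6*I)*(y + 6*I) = y^2 + 36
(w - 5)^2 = w^2 - 10*w + 25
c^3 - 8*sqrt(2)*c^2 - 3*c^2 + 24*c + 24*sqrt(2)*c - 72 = (c - 3)*(c - 6*sqrt(2))*(c - 2*sqrt(2))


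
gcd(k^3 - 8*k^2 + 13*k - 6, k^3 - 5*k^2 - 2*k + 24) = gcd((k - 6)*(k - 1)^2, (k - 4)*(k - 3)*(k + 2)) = 1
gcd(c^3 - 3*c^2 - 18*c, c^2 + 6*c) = c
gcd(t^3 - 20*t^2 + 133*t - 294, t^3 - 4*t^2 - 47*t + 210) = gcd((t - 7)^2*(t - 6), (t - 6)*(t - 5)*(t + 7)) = t - 6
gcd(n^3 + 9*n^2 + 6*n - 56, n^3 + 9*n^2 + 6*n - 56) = n^3 + 9*n^2 + 6*n - 56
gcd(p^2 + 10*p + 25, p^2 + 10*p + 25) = p^2 + 10*p + 25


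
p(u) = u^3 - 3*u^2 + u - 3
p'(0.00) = 1.00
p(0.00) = -3.00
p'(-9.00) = 298.00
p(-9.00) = -984.00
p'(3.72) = 20.20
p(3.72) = 10.68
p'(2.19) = 2.25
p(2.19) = -4.69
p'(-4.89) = 102.08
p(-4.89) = -196.56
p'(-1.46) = 16.15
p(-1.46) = -13.97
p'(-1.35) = 14.57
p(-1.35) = -12.28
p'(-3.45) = 57.41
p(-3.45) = -83.22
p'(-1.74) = 20.52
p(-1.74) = -19.09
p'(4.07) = 26.27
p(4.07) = 18.79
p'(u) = 3*u^2 - 6*u + 1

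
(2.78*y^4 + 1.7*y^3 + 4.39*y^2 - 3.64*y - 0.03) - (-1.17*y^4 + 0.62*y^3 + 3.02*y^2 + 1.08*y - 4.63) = 3.95*y^4 + 1.08*y^3 + 1.37*y^2 - 4.72*y + 4.6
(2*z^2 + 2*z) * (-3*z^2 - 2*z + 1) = -6*z^4 - 10*z^3 - 2*z^2 + 2*z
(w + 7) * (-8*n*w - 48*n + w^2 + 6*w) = -8*n*w^2 - 104*n*w - 336*n + w^3 + 13*w^2 + 42*w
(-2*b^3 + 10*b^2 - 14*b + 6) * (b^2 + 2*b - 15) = -2*b^5 + 6*b^4 + 36*b^3 - 172*b^2 + 222*b - 90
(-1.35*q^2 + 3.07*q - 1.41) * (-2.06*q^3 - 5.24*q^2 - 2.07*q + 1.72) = 2.781*q^5 + 0.7498*q^4 - 10.3877*q^3 - 1.2885*q^2 + 8.1991*q - 2.4252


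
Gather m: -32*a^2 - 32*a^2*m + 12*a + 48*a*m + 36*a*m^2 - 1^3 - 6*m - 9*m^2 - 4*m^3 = -32*a^2 + 12*a - 4*m^3 + m^2*(36*a - 9) + m*(-32*a^2 + 48*a - 6) - 1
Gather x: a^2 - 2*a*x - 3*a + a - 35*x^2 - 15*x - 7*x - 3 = a^2 - 2*a - 35*x^2 + x*(-2*a - 22) - 3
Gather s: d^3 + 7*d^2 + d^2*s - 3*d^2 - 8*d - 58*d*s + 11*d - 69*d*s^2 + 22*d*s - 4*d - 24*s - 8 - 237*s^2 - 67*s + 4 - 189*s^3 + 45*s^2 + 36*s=d^3 + 4*d^2 - d - 189*s^3 + s^2*(-69*d - 192) + s*(d^2 - 36*d - 55) - 4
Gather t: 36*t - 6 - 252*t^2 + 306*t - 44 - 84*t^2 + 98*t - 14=-336*t^2 + 440*t - 64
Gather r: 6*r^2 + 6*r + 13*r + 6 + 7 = 6*r^2 + 19*r + 13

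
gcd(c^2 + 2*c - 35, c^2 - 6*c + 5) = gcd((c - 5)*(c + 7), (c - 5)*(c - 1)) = c - 5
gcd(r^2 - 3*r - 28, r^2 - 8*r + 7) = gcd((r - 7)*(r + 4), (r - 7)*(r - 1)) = r - 7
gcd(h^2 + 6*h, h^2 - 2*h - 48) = h + 6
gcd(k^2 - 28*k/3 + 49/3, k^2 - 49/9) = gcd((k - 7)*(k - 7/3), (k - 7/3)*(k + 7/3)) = k - 7/3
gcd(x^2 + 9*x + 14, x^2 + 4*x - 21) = x + 7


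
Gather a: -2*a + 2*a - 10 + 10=0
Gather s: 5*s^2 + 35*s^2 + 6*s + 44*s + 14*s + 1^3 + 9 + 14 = 40*s^2 + 64*s + 24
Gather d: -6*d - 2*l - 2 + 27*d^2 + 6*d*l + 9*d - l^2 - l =27*d^2 + d*(6*l + 3) - l^2 - 3*l - 2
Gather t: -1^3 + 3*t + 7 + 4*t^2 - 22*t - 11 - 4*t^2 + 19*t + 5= 0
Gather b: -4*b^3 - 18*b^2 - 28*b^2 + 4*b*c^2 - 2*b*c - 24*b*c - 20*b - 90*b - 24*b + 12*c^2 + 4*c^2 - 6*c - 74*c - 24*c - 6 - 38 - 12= -4*b^3 - 46*b^2 + b*(4*c^2 - 26*c - 134) + 16*c^2 - 104*c - 56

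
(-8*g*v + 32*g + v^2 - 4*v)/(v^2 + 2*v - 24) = (-8*g + v)/(v + 6)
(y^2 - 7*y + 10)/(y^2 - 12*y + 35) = (y - 2)/(y - 7)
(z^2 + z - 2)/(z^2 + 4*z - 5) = (z + 2)/(z + 5)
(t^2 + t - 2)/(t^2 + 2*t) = (t - 1)/t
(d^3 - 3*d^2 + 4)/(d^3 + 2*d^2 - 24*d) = (d^3 - 3*d^2 + 4)/(d*(d^2 + 2*d - 24))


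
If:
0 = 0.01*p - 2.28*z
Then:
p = 228.0*z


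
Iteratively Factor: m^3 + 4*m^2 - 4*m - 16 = (m - 2)*(m^2 + 6*m + 8) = (m - 2)*(m + 4)*(m + 2)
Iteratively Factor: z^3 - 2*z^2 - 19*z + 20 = (z - 1)*(z^2 - z - 20) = (z - 5)*(z - 1)*(z + 4)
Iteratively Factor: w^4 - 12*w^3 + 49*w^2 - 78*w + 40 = (w - 4)*(w^3 - 8*w^2 + 17*w - 10) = (w - 4)*(w - 1)*(w^2 - 7*w + 10) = (w - 5)*(w - 4)*(w - 1)*(w - 2)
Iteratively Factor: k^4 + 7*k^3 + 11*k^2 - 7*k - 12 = (k + 1)*(k^3 + 6*k^2 + 5*k - 12) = (k + 1)*(k + 4)*(k^2 + 2*k - 3) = (k + 1)*(k + 3)*(k + 4)*(k - 1)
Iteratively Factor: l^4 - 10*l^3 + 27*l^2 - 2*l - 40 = (l - 2)*(l^3 - 8*l^2 + 11*l + 20) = (l - 4)*(l - 2)*(l^2 - 4*l - 5) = (l - 4)*(l - 2)*(l + 1)*(l - 5)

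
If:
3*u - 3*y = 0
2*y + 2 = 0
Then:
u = -1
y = -1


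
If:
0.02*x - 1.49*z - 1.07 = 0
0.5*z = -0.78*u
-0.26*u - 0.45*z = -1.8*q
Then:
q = 0.157407407407407*z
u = -0.641025641025641*z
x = 74.5*z + 53.5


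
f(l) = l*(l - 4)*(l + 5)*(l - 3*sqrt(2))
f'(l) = l*(l - 4)*(l + 5) + l*(l - 4)*(l - 3*sqrt(2)) + l*(l + 5)*(l - 3*sqrt(2)) + (l - 4)*(l + 5)*(l - 3*sqrt(2))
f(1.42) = 66.39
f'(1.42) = 7.84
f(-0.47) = -44.85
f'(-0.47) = 105.08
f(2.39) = 52.68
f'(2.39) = -31.99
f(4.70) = 14.60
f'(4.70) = 57.37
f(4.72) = 15.77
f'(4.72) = 59.90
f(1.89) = 64.64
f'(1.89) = -14.53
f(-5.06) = 25.59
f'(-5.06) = -437.10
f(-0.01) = -0.85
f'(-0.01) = 85.34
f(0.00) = 0.00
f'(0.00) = 84.85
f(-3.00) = -304.19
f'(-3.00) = 34.76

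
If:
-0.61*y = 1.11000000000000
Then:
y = -1.82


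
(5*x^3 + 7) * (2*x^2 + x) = 10*x^5 + 5*x^4 + 14*x^2 + 7*x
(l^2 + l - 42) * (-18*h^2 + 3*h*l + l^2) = -18*h^2*l^2 - 18*h^2*l + 756*h^2 + 3*h*l^3 + 3*h*l^2 - 126*h*l + l^4 + l^3 - 42*l^2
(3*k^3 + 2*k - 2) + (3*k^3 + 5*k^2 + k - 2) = 6*k^3 + 5*k^2 + 3*k - 4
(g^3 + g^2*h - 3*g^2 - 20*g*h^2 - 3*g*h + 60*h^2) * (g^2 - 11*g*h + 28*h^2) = g^5 - 10*g^4*h - 3*g^4 - 3*g^3*h^2 + 30*g^3*h + 248*g^2*h^3 + 9*g^2*h^2 - 560*g*h^4 - 744*g*h^3 + 1680*h^4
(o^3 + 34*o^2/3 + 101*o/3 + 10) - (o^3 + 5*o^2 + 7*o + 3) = 19*o^2/3 + 80*o/3 + 7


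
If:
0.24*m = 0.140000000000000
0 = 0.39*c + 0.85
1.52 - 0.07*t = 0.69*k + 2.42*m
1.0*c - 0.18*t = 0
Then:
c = -2.18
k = 1.39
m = 0.58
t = -12.11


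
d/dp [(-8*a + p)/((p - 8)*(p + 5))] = (16*a*p - 24*a - p^2 - 40)/(p^4 - 6*p^3 - 71*p^2 + 240*p + 1600)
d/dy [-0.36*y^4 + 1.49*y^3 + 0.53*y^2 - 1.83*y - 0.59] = -1.44*y^3 + 4.47*y^2 + 1.06*y - 1.83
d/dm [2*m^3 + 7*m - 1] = 6*m^2 + 7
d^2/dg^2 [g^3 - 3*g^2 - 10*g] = 6*g - 6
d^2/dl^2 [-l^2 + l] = -2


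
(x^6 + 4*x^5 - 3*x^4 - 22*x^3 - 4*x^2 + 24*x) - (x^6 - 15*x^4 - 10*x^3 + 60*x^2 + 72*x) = 4*x^5 + 12*x^4 - 12*x^3 - 64*x^2 - 48*x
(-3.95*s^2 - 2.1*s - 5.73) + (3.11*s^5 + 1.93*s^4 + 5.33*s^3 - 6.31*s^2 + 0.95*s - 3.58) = 3.11*s^5 + 1.93*s^4 + 5.33*s^3 - 10.26*s^2 - 1.15*s - 9.31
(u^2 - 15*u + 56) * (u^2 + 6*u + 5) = u^4 - 9*u^3 - 29*u^2 + 261*u + 280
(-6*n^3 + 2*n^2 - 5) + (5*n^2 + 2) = -6*n^3 + 7*n^2 - 3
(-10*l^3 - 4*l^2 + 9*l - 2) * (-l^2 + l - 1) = 10*l^5 - 6*l^4 - 3*l^3 + 15*l^2 - 11*l + 2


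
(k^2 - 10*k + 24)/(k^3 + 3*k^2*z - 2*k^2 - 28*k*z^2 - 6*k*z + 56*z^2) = (k^2 - 10*k + 24)/(k^3 + 3*k^2*z - 2*k^2 - 28*k*z^2 - 6*k*z + 56*z^2)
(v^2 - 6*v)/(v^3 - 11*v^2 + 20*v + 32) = v*(v - 6)/(v^3 - 11*v^2 + 20*v + 32)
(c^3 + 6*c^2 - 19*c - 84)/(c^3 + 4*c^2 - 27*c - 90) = (c^2 + 3*c - 28)/(c^2 + c - 30)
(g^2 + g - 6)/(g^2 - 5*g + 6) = (g + 3)/(g - 3)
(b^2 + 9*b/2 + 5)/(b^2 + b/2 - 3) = (2*b + 5)/(2*b - 3)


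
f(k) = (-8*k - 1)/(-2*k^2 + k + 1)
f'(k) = (-8*k - 1)*(4*k - 1)/(-2*k^2 + k + 1)^2 - 8/(-2*k^2 + k + 1) = (16*k^2 - 8*k - (4*k - 1)*(8*k + 1) - 8)/(-2*k^2 + k + 1)^2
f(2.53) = 2.29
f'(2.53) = -1.39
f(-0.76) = -5.55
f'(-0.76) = -15.76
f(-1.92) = -1.73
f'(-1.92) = -0.85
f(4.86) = 0.96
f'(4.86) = -0.24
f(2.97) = 1.81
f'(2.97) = -0.86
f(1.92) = 3.67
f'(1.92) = -3.72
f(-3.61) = -0.97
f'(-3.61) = -0.24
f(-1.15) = -2.93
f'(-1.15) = -3.02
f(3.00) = 1.79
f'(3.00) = -0.83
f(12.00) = 0.35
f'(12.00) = -0.03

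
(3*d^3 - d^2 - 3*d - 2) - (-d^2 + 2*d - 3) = 3*d^3 - 5*d + 1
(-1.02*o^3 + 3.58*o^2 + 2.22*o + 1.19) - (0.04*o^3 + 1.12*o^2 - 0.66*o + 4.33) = -1.06*o^3 + 2.46*o^2 + 2.88*o - 3.14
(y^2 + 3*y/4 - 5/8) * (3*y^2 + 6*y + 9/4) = 3*y^4 + 33*y^3/4 + 39*y^2/8 - 33*y/16 - 45/32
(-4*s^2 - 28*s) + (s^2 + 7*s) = -3*s^2 - 21*s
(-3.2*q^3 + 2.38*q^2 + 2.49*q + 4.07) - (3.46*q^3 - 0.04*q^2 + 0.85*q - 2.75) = -6.66*q^3 + 2.42*q^2 + 1.64*q + 6.82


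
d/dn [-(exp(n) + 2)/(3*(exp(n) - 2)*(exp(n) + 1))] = (exp(n) + 4)*exp(2*n)/(3*(exp(4*n) - 2*exp(3*n) - 3*exp(2*n) + 4*exp(n) + 4))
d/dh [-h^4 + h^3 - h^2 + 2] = h*(-4*h^2 + 3*h - 2)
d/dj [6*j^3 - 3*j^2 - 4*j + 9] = 18*j^2 - 6*j - 4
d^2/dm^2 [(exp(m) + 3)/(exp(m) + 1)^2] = (-5*(exp(m) + 1)^2 + 6*(exp(m) + 3)*exp(m))*exp(m)/(exp(m) + 1)^4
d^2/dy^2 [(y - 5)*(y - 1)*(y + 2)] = 6*y - 8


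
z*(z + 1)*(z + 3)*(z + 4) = z^4 + 8*z^3 + 19*z^2 + 12*z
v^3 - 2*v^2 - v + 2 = (v - 2)*(v - 1)*(v + 1)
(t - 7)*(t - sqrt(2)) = t^2 - 7*t - sqrt(2)*t + 7*sqrt(2)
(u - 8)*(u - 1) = u^2 - 9*u + 8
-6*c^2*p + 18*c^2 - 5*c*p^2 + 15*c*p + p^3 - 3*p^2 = (-6*c + p)*(c + p)*(p - 3)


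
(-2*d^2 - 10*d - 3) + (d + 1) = -2*d^2 - 9*d - 2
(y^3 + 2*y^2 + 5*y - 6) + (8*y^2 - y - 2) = y^3 + 10*y^2 + 4*y - 8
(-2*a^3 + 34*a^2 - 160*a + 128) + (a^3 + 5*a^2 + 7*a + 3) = -a^3 + 39*a^2 - 153*a + 131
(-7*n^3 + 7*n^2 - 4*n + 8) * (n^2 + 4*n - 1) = -7*n^5 - 21*n^4 + 31*n^3 - 15*n^2 + 36*n - 8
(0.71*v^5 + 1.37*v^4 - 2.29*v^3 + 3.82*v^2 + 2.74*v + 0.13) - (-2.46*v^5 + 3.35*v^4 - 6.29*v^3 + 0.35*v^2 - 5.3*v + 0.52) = 3.17*v^5 - 1.98*v^4 + 4.0*v^3 + 3.47*v^2 + 8.04*v - 0.39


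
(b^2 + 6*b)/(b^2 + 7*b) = (b + 6)/(b + 7)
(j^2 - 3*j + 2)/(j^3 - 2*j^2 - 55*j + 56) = (j - 2)/(j^2 - j - 56)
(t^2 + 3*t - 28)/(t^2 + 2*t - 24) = (t + 7)/(t + 6)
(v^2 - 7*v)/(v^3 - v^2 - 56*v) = (7 - v)/(-v^2 + v + 56)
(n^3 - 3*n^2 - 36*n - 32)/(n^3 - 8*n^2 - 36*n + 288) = (n^2 + 5*n + 4)/(n^2 - 36)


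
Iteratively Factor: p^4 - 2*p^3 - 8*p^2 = (p)*(p^3 - 2*p^2 - 8*p) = p^2*(p^2 - 2*p - 8) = p^2*(p + 2)*(p - 4)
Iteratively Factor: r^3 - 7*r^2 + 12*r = (r)*(r^2 - 7*r + 12) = r*(r - 4)*(r - 3)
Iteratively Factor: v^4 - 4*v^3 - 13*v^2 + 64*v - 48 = (v - 3)*(v^3 - v^2 - 16*v + 16) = (v - 3)*(v + 4)*(v^2 - 5*v + 4) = (v - 3)*(v - 1)*(v + 4)*(v - 4)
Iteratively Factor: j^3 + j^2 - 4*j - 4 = (j + 1)*(j^2 - 4) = (j + 1)*(j + 2)*(j - 2)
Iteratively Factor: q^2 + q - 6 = (q + 3)*(q - 2)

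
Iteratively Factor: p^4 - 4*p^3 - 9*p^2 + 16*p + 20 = (p + 1)*(p^3 - 5*p^2 - 4*p + 20) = (p - 5)*(p + 1)*(p^2 - 4) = (p - 5)*(p + 1)*(p + 2)*(p - 2)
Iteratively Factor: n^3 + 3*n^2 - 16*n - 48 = (n - 4)*(n^2 + 7*n + 12) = (n - 4)*(n + 4)*(n + 3)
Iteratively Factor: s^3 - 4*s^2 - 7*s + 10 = (s - 1)*(s^2 - 3*s - 10) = (s - 5)*(s - 1)*(s + 2)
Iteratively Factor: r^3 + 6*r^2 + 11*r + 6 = (r + 1)*(r^2 + 5*r + 6) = (r + 1)*(r + 3)*(r + 2)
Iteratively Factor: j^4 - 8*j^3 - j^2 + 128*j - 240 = (j - 4)*(j^3 - 4*j^2 - 17*j + 60) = (j - 5)*(j - 4)*(j^2 + j - 12) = (j - 5)*(j - 4)*(j + 4)*(j - 3)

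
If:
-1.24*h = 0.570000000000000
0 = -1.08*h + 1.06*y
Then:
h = -0.46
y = -0.47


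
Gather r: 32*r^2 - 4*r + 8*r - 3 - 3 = 32*r^2 + 4*r - 6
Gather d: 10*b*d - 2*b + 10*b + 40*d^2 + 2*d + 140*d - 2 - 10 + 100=8*b + 40*d^2 + d*(10*b + 142) + 88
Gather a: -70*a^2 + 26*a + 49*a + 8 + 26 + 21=-70*a^2 + 75*a + 55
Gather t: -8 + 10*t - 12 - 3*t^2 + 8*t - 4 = -3*t^2 + 18*t - 24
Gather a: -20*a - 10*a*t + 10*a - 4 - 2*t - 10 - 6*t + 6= a*(-10*t - 10) - 8*t - 8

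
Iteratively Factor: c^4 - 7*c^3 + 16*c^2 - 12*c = (c - 2)*(c^3 - 5*c^2 + 6*c) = (c - 3)*(c - 2)*(c^2 - 2*c) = (c - 3)*(c - 2)^2*(c)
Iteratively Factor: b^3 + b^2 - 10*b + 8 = (b - 1)*(b^2 + 2*b - 8) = (b - 1)*(b + 4)*(b - 2)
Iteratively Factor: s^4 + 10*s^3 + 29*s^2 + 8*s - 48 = (s + 3)*(s^3 + 7*s^2 + 8*s - 16) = (s + 3)*(s + 4)*(s^2 + 3*s - 4) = (s + 3)*(s + 4)^2*(s - 1)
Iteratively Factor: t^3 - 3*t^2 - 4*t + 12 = (t + 2)*(t^2 - 5*t + 6) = (t - 3)*(t + 2)*(t - 2)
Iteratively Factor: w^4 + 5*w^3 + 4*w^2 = (w + 4)*(w^3 + w^2) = w*(w + 4)*(w^2 + w) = w*(w + 1)*(w + 4)*(w)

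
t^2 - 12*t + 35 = (t - 7)*(t - 5)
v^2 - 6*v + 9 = (v - 3)^2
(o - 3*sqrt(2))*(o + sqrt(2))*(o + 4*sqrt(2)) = o^3 + 2*sqrt(2)*o^2 - 22*o - 24*sqrt(2)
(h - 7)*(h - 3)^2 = h^3 - 13*h^2 + 51*h - 63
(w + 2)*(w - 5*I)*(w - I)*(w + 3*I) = w^4 + 2*w^3 - 3*I*w^3 + 13*w^2 - 6*I*w^2 + 26*w - 15*I*w - 30*I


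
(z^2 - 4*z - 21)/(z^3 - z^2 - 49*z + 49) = (z + 3)/(z^2 + 6*z - 7)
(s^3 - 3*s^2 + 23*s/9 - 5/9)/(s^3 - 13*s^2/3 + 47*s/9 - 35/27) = 3*(s - 1)/(3*s - 7)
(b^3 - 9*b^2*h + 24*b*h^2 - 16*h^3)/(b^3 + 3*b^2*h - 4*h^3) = (b^2 - 8*b*h + 16*h^2)/(b^2 + 4*b*h + 4*h^2)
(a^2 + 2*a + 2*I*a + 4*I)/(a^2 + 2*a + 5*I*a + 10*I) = (a + 2*I)/(a + 5*I)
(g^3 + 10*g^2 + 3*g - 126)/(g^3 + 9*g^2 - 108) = (g + 7)/(g + 6)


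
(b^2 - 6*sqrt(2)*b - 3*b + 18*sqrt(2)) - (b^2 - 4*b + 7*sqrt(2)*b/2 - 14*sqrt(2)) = -19*sqrt(2)*b/2 + b + 32*sqrt(2)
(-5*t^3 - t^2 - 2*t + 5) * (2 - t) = 5*t^4 - 9*t^3 - 9*t + 10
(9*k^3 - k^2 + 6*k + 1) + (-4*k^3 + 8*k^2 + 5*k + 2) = 5*k^3 + 7*k^2 + 11*k + 3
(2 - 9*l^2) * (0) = 0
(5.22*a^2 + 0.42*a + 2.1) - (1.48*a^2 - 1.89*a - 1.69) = 3.74*a^2 + 2.31*a + 3.79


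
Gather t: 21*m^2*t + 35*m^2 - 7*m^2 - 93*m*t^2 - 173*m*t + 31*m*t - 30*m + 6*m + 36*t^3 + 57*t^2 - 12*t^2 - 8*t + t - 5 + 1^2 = 28*m^2 - 24*m + 36*t^3 + t^2*(45 - 93*m) + t*(21*m^2 - 142*m - 7) - 4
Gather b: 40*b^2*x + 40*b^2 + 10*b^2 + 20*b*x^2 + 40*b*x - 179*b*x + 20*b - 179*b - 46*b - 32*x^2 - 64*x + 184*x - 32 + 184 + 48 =b^2*(40*x + 50) + b*(20*x^2 - 139*x - 205) - 32*x^2 + 120*x + 200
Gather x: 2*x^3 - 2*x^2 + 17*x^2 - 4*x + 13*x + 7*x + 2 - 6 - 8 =2*x^3 + 15*x^2 + 16*x - 12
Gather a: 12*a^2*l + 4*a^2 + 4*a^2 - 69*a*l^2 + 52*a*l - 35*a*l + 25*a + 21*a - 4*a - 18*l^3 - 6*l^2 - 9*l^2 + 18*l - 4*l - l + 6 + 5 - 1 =a^2*(12*l + 8) + a*(-69*l^2 + 17*l + 42) - 18*l^3 - 15*l^2 + 13*l + 10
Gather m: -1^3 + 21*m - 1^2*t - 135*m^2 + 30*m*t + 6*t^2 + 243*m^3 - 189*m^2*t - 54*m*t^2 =243*m^3 + m^2*(-189*t - 135) + m*(-54*t^2 + 30*t + 21) + 6*t^2 - t - 1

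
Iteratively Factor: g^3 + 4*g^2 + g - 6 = (g - 1)*(g^2 + 5*g + 6) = (g - 1)*(g + 2)*(g + 3)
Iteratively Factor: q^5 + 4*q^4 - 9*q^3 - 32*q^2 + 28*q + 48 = (q - 2)*(q^4 + 6*q^3 + 3*q^2 - 26*q - 24) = (q - 2)^2*(q^3 + 8*q^2 + 19*q + 12) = (q - 2)^2*(q + 4)*(q^2 + 4*q + 3) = (q - 2)^2*(q + 1)*(q + 4)*(q + 3)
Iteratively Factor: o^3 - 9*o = (o + 3)*(o^2 - 3*o) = o*(o + 3)*(o - 3)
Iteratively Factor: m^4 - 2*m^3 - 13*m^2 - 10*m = (m + 2)*(m^3 - 4*m^2 - 5*m) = (m + 1)*(m + 2)*(m^2 - 5*m) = (m - 5)*(m + 1)*(m + 2)*(m)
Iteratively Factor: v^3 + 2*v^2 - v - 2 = (v + 2)*(v^2 - 1) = (v + 1)*(v + 2)*(v - 1)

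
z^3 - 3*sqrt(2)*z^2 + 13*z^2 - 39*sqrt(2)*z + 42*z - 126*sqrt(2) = (z + 6)*(z + 7)*(z - 3*sqrt(2))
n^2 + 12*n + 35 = (n + 5)*(n + 7)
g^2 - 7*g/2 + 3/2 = (g - 3)*(g - 1/2)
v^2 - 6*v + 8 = (v - 4)*(v - 2)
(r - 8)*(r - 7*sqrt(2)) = r^2 - 7*sqrt(2)*r - 8*r + 56*sqrt(2)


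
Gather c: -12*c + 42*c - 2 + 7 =30*c + 5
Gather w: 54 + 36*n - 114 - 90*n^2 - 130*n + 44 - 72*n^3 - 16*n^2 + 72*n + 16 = -72*n^3 - 106*n^2 - 22*n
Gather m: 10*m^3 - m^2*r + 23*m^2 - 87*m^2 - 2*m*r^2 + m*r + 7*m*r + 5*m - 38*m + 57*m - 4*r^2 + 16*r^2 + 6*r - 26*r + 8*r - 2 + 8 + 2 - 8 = 10*m^3 + m^2*(-r - 64) + m*(-2*r^2 + 8*r + 24) + 12*r^2 - 12*r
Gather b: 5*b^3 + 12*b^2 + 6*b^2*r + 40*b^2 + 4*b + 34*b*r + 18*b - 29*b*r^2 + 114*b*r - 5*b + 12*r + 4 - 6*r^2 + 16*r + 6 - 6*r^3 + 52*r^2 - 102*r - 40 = 5*b^3 + b^2*(6*r + 52) + b*(-29*r^2 + 148*r + 17) - 6*r^3 + 46*r^2 - 74*r - 30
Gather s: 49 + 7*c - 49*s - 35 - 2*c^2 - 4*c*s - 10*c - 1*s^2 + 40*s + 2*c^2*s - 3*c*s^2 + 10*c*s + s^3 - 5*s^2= -2*c^2 - 3*c + s^3 + s^2*(-3*c - 6) + s*(2*c^2 + 6*c - 9) + 14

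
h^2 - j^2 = (h - j)*(h + j)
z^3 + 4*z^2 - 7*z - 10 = (z - 2)*(z + 1)*(z + 5)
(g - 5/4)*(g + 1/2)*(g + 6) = g^3 + 21*g^2/4 - 41*g/8 - 15/4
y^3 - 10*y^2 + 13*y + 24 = (y - 8)*(y - 3)*(y + 1)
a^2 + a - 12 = (a - 3)*(a + 4)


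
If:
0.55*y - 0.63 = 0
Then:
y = 1.15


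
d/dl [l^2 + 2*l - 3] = 2*l + 2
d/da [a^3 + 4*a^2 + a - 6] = 3*a^2 + 8*a + 1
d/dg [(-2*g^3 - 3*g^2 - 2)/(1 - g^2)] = 2*g*(g^3 - 3*g - 5)/(g^4 - 2*g^2 + 1)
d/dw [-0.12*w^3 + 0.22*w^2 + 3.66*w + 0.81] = -0.36*w^2 + 0.44*w + 3.66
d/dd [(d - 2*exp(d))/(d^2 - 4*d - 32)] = (-2*(d - 2)*(d - 2*exp(d)) + (2*exp(d) - 1)*(-d^2 + 4*d + 32))/(-d^2 + 4*d + 32)^2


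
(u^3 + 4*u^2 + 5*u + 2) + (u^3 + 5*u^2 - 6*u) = 2*u^3 + 9*u^2 - u + 2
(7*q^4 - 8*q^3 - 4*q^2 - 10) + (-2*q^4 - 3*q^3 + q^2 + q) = 5*q^4 - 11*q^3 - 3*q^2 + q - 10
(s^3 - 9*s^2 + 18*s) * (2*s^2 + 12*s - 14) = 2*s^5 - 6*s^4 - 86*s^3 + 342*s^2 - 252*s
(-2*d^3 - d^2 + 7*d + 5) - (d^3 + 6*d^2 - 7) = -3*d^3 - 7*d^2 + 7*d + 12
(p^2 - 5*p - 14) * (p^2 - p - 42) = p^4 - 6*p^3 - 51*p^2 + 224*p + 588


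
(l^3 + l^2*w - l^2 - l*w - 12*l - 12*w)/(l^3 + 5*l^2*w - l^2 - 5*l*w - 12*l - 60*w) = (l + w)/(l + 5*w)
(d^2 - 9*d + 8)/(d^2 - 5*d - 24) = (d - 1)/(d + 3)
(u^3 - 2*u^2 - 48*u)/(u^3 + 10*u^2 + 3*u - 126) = u*(u - 8)/(u^2 + 4*u - 21)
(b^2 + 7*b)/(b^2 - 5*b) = (b + 7)/(b - 5)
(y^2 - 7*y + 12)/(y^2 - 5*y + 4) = (y - 3)/(y - 1)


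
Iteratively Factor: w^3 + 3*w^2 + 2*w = (w + 1)*(w^2 + 2*w) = w*(w + 1)*(w + 2)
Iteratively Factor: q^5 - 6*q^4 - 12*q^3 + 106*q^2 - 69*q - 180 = (q + 4)*(q^4 - 10*q^3 + 28*q^2 - 6*q - 45) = (q + 1)*(q + 4)*(q^3 - 11*q^2 + 39*q - 45) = (q - 3)*(q + 1)*(q + 4)*(q^2 - 8*q + 15) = (q - 3)^2*(q + 1)*(q + 4)*(q - 5)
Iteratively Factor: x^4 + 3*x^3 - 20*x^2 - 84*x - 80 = (x + 2)*(x^3 + x^2 - 22*x - 40) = (x + 2)*(x + 4)*(x^2 - 3*x - 10) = (x + 2)^2*(x + 4)*(x - 5)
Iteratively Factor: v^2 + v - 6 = (v - 2)*(v + 3)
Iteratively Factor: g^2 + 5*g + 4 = (g + 4)*(g + 1)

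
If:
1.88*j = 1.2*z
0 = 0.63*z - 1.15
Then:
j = 1.17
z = 1.83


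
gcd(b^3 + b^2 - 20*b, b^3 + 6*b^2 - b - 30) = b + 5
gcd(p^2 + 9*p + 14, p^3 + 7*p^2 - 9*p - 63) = p + 7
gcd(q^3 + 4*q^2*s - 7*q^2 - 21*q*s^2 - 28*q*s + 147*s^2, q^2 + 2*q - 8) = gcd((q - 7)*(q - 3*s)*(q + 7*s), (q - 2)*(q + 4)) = 1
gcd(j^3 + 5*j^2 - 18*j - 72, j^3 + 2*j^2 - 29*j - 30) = j + 6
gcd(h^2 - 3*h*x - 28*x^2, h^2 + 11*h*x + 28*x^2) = h + 4*x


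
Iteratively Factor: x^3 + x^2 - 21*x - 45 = (x - 5)*(x^2 + 6*x + 9) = (x - 5)*(x + 3)*(x + 3)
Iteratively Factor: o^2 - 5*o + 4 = (o - 4)*(o - 1)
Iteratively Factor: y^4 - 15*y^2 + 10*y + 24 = (y + 1)*(y^3 - y^2 - 14*y + 24) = (y + 1)*(y + 4)*(y^2 - 5*y + 6) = (y - 2)*(y + 1)*(y + 4)*(y - 3)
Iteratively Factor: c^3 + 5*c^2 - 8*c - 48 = (c - 3)*(c^2 + 8*c + 16) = (c - 3)*(c + 4)*(c + 4)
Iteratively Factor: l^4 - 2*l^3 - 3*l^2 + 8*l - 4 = (l + 2)*(l^3 - 4*l^2 + 5*l - 2) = (l - 1)*(l + 2)*(l^2 - 3*l + 2) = (l - 2)*(l - 1)*(l + 2)*(l - 1)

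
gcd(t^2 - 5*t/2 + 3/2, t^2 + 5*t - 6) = t - 1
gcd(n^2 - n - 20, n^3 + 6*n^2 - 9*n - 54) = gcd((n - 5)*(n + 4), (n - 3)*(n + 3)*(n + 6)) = 1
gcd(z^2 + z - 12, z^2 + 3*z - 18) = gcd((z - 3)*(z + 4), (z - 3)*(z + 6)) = z - 3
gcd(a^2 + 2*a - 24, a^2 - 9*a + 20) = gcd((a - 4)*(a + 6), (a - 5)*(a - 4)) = a - 4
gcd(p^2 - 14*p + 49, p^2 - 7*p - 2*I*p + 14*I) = p - 7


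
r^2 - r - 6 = (r - 3)*(r + 2)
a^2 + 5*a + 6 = (a + 2)*(a + 3)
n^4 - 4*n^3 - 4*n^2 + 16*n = n*(n - 4)*(n - 2)*(n + 2)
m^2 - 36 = (m - 6)*(m + 6)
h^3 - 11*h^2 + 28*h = h*(h - 7)*(h - 4)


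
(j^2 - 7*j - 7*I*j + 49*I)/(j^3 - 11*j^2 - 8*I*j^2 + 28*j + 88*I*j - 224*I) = (j - 7*I)/(j^2 + j*(-4 - 8*I) + 32*I)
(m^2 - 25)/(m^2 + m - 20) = (m - 5)/(m - 4)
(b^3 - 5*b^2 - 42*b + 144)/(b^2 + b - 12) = (b^2 - 2*b - 48)/(b + 4)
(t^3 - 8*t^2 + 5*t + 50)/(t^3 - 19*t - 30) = (t - 5)/(t + 3)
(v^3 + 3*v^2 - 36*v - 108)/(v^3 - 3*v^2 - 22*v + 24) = (v^2 + 9*v + 18)/(v^2 + 3*v - 4)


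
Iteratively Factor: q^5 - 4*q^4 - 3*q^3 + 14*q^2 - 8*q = (q + 2)*(q^4 - 6*q^3 + 9*q^2 - 4*q) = q*(q + 2)*(q^3 - 6*q^2 + 9*q - 4) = q*(q - 1)*(q + 2)*(q^2 - 5*q + 4) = q*(q - 1)^2*(q + 2)*(q - 4)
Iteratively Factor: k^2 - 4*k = (k)*(k - 4)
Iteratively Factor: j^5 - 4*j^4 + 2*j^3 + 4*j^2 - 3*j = (j)*(j^4 - 4*j^3 + 2*j^2 + 4*j - 3) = j*(j - 3)*(j^3 - j^2 - j + 1) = j*(j - 3)*(j + 1)*(j^2 - 2*j + 1) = j*(j - 3)*(j - 1)*(j + 1)*(j - 1)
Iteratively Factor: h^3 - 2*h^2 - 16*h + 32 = (h + 4)*(h^2 - 6*h + 8) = (h - 2)*(h + 4)*(h - 4)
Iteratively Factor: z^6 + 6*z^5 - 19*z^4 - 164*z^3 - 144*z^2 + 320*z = (z + 4)*(z^5 + 2*z^4 - 27*z^3 - 56*z^2 + 80*z) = (z + 4)^2*(z^4 - 2*z^3 - 19*z^2 + 20*z) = (z - 5)*(z + 4)^2*(z^3 + 3*z^2 - 4*z) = (z - 5)*(z + 4)^3*(z^2 - z) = (z - 5)*(z - 1)*(z + 4)^3*(z)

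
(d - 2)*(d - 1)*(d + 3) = d^3 - 7*d + 6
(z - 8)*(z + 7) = z^2 - z - 56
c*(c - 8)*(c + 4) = c^3 - 4*c^2 - 32*c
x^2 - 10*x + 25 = (x - 5)^2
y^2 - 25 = (y - 5)*(y + 5)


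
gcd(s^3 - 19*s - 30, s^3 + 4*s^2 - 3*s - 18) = s + 3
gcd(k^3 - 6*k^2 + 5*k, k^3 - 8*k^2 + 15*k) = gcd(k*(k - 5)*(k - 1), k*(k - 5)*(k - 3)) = k^2 - 5*k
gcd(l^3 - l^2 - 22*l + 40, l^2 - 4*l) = l - 4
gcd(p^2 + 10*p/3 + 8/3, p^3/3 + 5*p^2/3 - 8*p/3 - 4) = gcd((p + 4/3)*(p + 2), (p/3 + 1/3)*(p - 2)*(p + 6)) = 1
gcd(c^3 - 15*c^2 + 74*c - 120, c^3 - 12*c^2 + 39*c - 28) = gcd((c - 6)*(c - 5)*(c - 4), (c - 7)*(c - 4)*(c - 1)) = c - 4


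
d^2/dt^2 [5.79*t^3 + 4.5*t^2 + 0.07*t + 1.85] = 34.74*t + 9.0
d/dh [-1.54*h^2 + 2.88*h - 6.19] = 2.88 - 3.08*h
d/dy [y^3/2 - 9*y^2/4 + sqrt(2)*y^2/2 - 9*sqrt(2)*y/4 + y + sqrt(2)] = 3*y^2/2 - 9*y/2 + sqrt(2)*y - 9*sqrt(2)/4 + 1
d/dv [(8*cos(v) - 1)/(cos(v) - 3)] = 23*sin(v)/(cos(v) - 3)^2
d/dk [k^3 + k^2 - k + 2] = 3*k^2 + 2*k - 1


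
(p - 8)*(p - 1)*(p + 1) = p^3 - 8*p^2 - p + 8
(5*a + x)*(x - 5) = 5*a*x - 25*a + x^2 - 5*x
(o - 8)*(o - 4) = o^2 - 12*o + 32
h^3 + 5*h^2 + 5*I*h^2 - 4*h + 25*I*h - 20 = (h + 5)*(h + I)*(h + 4*I)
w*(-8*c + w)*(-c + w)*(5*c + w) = 40*c^3*w - 37*c^2*w^2 - 4*c*w^3 + w^4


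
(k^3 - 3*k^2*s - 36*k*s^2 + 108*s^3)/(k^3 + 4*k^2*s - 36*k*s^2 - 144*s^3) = (k - 3*s)/(k + 4*s)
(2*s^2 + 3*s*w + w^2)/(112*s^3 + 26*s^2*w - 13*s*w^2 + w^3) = (s + w)/(56*s^2 - 15*s*w + w^2)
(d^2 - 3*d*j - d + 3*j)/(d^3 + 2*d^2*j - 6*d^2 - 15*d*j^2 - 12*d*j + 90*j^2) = (d - 1)/(d^2 + 5*d*j - 6*d - 30*j)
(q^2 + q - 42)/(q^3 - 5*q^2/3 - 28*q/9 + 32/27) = 27*(q^2 + q - 42)/(27*q^3 - 45*q^2 - 84*q + 32)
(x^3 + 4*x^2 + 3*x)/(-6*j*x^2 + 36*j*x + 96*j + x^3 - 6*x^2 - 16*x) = x*(x^2 + 4*x + 3)/(-6*j*x^2 + 36*j*x + 96*j + x^3 - 6*x^2 - 16*x)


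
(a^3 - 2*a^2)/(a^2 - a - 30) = a^2*(2 - a)/(-a^2 + a + 30)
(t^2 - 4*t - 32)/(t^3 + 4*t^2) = (t - 8)/t^2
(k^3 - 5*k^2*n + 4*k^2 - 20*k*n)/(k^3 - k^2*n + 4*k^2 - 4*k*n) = (k - 5*n)/(k - n)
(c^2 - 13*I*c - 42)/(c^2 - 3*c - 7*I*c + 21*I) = (c - 6*I)/(c - 3)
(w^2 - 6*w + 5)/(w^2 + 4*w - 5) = (w - 5)/(w + 5)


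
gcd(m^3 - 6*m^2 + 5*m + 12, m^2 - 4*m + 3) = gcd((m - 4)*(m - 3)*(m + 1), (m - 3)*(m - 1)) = m - 3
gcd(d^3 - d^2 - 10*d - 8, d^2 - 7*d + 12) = d - 4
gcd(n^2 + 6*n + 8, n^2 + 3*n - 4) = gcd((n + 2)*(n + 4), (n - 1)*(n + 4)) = n + 4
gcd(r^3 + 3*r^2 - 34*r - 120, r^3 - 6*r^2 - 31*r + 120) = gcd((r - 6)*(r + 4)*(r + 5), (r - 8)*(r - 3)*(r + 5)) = r + 5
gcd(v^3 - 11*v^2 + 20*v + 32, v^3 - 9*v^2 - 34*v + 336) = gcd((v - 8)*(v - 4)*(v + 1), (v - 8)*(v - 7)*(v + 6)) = v - 8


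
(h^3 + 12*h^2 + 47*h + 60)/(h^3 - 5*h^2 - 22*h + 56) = (h^2 + 8*h + 15)/(h^2 - 9*h + 14)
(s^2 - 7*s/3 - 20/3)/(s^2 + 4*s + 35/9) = 3*(s - 4)/(3*s + 7)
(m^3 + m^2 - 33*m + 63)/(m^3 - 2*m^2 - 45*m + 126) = (m - 3)/(m - 6)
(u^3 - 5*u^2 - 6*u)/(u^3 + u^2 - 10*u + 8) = u*(u^2 - 5*u - 6)/(u^3 + u^2 - 10*u + 8)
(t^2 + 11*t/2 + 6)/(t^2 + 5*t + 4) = (t + 3/2)/(t + 1)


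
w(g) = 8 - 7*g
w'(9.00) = -7.00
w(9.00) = -55.00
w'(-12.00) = -7.00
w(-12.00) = 92.00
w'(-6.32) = -7.00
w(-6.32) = 52.24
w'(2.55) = -7.00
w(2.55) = -9.85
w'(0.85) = -7.00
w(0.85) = 2.05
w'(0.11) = -7.00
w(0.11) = 7.23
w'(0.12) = -7.00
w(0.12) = 7.16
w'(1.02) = -7.00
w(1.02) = 0.86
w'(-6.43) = -7.00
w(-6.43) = 53.01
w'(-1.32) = -7.00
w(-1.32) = 17.24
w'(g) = -7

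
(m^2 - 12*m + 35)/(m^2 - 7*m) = (m - 5)/m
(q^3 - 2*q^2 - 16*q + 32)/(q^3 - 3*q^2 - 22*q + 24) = (q^2 - 6*q + 8)/(q^2 - 7*q + 6)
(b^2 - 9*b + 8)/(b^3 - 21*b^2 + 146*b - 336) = (b - 1)/(b^2 - 13*b + 42)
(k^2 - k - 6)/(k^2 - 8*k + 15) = (k + 2)/(k - 5)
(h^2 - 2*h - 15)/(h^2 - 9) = (h - 5)/(h - 3)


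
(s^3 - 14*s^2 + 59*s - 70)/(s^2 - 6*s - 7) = (s^2 - 7*s + 10)/(s + 1)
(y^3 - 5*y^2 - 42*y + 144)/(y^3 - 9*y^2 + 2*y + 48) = (y + 6)/(y + 2)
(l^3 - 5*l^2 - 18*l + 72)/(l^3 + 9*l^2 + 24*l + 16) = (l^2 - 9*l + 18)/(l^2 + 5*l + 4)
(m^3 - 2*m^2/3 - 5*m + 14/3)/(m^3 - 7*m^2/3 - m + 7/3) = (3*m^2 + m - 14)/(3*m^2 - 4*m - 7)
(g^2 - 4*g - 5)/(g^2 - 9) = (g^2 - 4*g - 5)/(g^2 - 9)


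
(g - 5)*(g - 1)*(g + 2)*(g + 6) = g^4 + 2*g^3 - 31*g^2 - 32*g + 60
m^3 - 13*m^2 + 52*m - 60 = (m - 6)*(m - 5)*(m - 2)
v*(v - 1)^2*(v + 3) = v^4 + v^3 - 5*v^2 + 3*v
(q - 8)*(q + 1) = q^2 - 7*q - 8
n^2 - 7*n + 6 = (n - 6)*(n - 1)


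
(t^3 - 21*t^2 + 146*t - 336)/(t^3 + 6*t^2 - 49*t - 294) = (t^2 - 14*t + 48)/(t^2 + 13*t + 42)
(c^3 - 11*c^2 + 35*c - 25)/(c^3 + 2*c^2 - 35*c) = (c^2 - 6*c + 5)/(c*(c + 7))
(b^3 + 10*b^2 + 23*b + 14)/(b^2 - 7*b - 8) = (b^2 + 9*b + 14)/(b - 8)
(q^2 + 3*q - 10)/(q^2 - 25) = (q - 2)/(q - 5)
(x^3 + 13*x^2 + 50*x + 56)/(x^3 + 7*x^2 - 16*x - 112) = (x + 2)/(x - 4)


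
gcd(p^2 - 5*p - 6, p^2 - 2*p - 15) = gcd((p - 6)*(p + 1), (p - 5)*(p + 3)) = 1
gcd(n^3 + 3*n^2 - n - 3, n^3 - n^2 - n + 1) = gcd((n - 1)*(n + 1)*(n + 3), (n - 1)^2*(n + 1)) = n^2 - 1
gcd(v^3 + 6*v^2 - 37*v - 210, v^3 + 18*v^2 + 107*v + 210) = v^2 + 12*v + 35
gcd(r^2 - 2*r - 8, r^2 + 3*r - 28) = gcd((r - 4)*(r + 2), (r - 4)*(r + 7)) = r - 4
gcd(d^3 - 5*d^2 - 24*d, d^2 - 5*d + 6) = 1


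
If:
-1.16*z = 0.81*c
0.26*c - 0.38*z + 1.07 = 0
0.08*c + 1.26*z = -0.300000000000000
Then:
No Solution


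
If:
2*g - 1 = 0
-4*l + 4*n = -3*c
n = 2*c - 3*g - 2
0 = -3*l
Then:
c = 14/11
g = 1/2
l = 0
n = -21/22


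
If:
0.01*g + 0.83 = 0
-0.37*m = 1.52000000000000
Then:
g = -83.00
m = -4.11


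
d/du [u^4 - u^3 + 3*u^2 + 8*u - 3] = 4*u^3 - 3*u^2 + 6*u + 8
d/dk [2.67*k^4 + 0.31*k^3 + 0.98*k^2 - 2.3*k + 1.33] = 10.68*k^3 + 0.93*k^2 + 1.96*k - 2.3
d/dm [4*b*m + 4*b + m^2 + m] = 4*b + 2*m + 1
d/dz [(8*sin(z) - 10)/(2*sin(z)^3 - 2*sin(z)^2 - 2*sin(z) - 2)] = (-8*sin(z)^3 + 19*sin(z)^2 - 10*sin(z) - 9)*cos(z)/(-sin(z)*cos(z)^2 + cos(z)^2 - 2)^2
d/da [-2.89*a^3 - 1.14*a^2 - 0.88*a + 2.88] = -8.67*a^2 - 2.28*a - 0.88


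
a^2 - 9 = (a - 3)*(a + 3)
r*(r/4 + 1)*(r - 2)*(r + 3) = r^4/4 + 5*r^3/4 - r^2/2 - 6*r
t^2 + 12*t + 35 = (t + 5)*(t + 7)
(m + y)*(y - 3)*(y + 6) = m*y^2 + 3*m*y - 18*m + y^3 + 3*y^2 - 18*y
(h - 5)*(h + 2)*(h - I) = h^3 - 3*h^2 - I*h^2 - 10*h + 3*I*h + 10*I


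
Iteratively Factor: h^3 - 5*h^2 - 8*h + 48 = (h - 4)*(h^2 - h - 12) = (h - 4)*(h + 3)*(h - 4)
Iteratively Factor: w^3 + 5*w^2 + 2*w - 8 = (w - 1)*(w^2 + 6*w + 8) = (w - 1)*(w + 4)*(w + 2)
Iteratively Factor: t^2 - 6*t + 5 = (t - 5)*(t - 1)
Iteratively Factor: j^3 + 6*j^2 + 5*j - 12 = (j + 3)*(j^2 + 3*j - 4) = (j + 3)*(j + 4)*(j - 1)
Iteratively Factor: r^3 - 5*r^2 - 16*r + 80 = (r - 4)*(r^2 - r - 20) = (r - 5)*(r - 4)*(r + 4)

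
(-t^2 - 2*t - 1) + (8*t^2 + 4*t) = 7*t^2 + 2*t - 1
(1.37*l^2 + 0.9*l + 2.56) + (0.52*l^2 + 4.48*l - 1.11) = 1.89*l^2 + 5.38*l + 1.45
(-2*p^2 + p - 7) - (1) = -2*p^2 + p - 8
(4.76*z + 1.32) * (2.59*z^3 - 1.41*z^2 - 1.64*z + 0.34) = 12.3284*z^4 - 3.2928*z^3 - 9.6676*z^2 - 0.5464*z + 0.4488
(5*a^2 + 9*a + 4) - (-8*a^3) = 8*a^3 + 5*a^2 + 9*a + 4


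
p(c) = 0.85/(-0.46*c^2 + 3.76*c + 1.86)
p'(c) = 0.85*(0.92*c - 3.76)/(-0.46*c^2 + 3.76*c + 1.86)^2 = (0.782*c - 3.196)/(-0.46*c^2 + 3.76*c + 1.86)^2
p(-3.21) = -0.06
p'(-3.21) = -0.03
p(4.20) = 0.09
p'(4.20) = 0.00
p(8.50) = 1.45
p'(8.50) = 10.08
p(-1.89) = -0.12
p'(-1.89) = -0.10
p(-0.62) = -1.31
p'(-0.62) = -8.77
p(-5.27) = -0.03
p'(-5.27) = -0.01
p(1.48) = 0.13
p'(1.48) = -0.05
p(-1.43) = -0.19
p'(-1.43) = -0.22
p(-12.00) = -0.01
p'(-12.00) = -0.00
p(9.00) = -0.54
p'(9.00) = 1.58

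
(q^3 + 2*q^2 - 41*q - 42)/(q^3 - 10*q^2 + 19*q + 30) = (q + 7)/(q - 5)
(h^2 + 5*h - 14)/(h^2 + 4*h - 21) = (h - 2)/(h - 3)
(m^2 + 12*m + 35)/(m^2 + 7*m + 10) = (m + 7)/(m + 2)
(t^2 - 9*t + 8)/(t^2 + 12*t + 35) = (t^2 - 9*t + 8)/(t^2 + 12*t + 35)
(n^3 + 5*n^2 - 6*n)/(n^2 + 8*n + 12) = n*(n - 1)/(n + 2)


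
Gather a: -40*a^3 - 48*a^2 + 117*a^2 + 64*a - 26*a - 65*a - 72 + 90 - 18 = -40*a^3 + 69*a^2 - 27*a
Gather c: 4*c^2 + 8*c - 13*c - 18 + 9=4*c^2 - 5*c - 9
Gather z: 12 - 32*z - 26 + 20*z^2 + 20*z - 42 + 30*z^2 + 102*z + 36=50*z^2 + 90*z - 20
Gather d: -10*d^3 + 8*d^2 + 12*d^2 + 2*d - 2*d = -10*d^3 + 20*d^2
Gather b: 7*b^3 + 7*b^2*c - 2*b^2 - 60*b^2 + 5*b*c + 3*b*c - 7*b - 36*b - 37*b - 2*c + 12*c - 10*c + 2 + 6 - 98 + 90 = 7*b^3 + b^2*(7*c - 62) + b*(8*c - 80)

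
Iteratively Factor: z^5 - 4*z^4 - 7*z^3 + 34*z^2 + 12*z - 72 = (z - 2)*(z^4 - 2*z^3 - 11*z^2 + 12*z + 36) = (z - 3)*(z - 2)*(z^3 + z^2 - 8*z - 12) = (z - 3)^2*(z - 2)*(z^2 + 4*z + 4) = (z - 3)^2*(z - 2)*(z + 2)*(z + 2)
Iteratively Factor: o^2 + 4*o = (o + 4)*(o)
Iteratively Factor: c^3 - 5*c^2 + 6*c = (c - 3)*(c^2 - 2*c) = c*(c - 3)*(c - 2)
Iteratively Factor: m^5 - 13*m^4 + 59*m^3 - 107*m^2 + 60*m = (m - 5)*(m^4 - 8*m^3 + 19*m^2 - 12*m) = (m - 5)*(m - 1)*(m^3 - 7*m^2 + 12*m) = m*(m - 5)*(m - 1)*(m^2 - 7*m + 12) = m*(m - 5)*(m - 4)*(m - 1)*(m - 3)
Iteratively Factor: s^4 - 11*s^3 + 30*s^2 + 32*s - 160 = (s + 2)*(s^3 - 13*s^2 + 56*s - 80) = (s - 4)*(s + 2)*(s^2 - 9*s + 20) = (s - 5)*(s - 4)*(s + 2)*(s - 4)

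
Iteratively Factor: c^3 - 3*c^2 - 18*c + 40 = (c - 5)*(c^2 + 2*c - 8) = (c - 5)*(c + 4)*(c - 2)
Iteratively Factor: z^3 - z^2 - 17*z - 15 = (z - 5)*(z^2 + 4*z + 3) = (z - 5)*(z + 1)*(z + 3)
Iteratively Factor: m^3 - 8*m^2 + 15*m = (m - 3)*(m^2 - 5*m) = m*(m - 3)*(m - 5)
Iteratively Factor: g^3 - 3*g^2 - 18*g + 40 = (g - 5)*(g^2 + 2*g - 8) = (g - 5)*(g + 4)*(g - 2)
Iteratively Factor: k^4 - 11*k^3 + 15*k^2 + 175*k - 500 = (k - 5)*(k^3 - 6*k^2 - 15*k + 100) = (k - 5)^2*(k^2 - k - 20) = (k - 5)^2*(k + 4)*(k - 5)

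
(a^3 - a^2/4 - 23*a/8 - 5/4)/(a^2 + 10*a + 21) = (8*a^3 - 2*a^2 - 23*a - 10)/(8*(a^2 + 10*a + 21))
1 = 1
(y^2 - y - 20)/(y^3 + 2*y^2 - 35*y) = (y + 4)/(y*(y + 7))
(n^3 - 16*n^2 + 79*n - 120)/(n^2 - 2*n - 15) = (n^2 - 11*n + 24)/(n + 3)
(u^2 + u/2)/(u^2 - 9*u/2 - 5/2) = u/(u - 5)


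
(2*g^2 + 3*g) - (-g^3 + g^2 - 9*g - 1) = g^3 + g^2 + 12*g + 1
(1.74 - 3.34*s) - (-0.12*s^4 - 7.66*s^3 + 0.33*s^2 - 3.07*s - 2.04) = 0.12*s^4 + 7.66*s^3 - 0.33*s^2 - 0.27*s + 3.78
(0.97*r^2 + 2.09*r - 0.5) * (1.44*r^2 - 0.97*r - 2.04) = 1.3968*r^4 + 2.0687*r^3 - 4.7261*r^2 - 3.7786*r + 1.02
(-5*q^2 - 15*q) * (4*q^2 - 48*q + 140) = -20*q^4 + 180*q^3 + 20*q^2 - 2100*q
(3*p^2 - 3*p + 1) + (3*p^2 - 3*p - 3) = 6*p^2 - 6*p - 2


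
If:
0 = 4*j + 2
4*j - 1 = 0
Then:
No Solution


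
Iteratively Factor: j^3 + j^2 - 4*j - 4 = (j - 2)*(j^2 + 3*j + 2) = (j - 2)*(j + 2)*(j + 1)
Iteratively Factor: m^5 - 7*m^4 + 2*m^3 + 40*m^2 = (m - 4)*(m^4 - 3*m^3 - 10*m^2) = m*(m - 4)*(m^3 - 3*m^2 - 10*m) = m^2*(m - 4)*(m^2 - 3*m - 10) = m^2*(m - 4)*(m + 2)*(m - 5)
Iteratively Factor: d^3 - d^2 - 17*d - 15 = (d + 3)*(d^2 - 4*d - 5) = (d + 1)*(d + 3)*(d - 5)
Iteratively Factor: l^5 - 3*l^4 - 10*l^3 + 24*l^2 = (l + 3)*(l^4 - 6*l^3 + 8*l^2) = l*(l + 3)*(l^3 - 6*l^2 + 8*l) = l^2*(l + 3)*(l^2 - 6*l + 8) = l^2*(l - 4)*(l + 3)*(l - 2)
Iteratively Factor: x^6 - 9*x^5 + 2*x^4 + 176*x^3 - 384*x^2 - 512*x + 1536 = (x + 2)*(x^5 - 11*x^4 + 24*x^3 + 128*x^2 - 640*x + 768) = (x - 4)*(x + 2)*(x^4 - 7*x^3 - 4*x^2 + 112*x - 192) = (x - 4)*(x - 3)*(x + 2)*(x^3 - 4*x^2 - 16*x + 64) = (x - 4)*(x - 3)*(x + 2)*(x + 4)*(x^2 - 8*x + 16) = (x - 4)^2*(x - 3)*(x + 2)*(x + 4)*(x - 4)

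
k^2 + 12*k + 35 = (k + 5)*(k + 7)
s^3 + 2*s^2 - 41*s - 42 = (s - 6)*(s + 1)*(s + 7)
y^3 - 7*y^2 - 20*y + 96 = (y - 8)*(y - 3)*(y + 4)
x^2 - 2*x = x*(x - 2)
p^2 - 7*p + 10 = (p - 5)*(p - 2)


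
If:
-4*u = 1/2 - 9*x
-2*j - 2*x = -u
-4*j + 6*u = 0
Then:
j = -3/52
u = -1/26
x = 1/26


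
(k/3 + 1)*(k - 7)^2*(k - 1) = k^4/3 - 4*k^3 + 6*k^2 + 140*k/3 - 49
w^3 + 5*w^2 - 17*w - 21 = (w - 3)*(w + 1)*(w + 7)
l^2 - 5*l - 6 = (l - 6)*(l + 1)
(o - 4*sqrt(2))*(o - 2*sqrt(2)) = o^2 - 6*sqrt(2)*o + 16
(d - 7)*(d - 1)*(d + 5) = d^3 - 3*d^2 - 33*d + 35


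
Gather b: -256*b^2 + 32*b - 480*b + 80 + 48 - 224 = -256*b^2 - 448*b - 96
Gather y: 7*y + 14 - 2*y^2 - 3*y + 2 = -2*y^2 + 4*y + 16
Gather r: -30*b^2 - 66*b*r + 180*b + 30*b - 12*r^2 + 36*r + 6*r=-30*b^2 + 210*b - 12*r^2 + r*(42 - 66*b)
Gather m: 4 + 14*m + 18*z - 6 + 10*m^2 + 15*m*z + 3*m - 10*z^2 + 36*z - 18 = 10*m^2 + m*(15*z + 17) - 10*z^2 + 54*z - 20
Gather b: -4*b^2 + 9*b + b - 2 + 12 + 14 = -4*b^2 + 10*b + 24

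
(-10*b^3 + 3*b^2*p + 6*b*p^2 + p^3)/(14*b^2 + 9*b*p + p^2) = (-5*b^2 + 4*b*p + p^2)/(7*b + p)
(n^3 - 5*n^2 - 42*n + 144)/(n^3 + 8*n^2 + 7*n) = (n^3 - 5*n^2 - 42*n + 144)/(n*(n^2 + 8*n + 7))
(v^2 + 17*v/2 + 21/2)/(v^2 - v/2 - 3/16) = 8*(2*v^2 + 17*v + 21)/(16*v^2 - 8*v - 3)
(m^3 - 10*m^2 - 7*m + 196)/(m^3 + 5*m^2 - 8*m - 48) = (m^2 - 14*m + 49)/(m^2 + m - 12)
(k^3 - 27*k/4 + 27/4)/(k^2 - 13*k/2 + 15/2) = (2*k^2 + 3*k - 9)/(2*(k - 5))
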